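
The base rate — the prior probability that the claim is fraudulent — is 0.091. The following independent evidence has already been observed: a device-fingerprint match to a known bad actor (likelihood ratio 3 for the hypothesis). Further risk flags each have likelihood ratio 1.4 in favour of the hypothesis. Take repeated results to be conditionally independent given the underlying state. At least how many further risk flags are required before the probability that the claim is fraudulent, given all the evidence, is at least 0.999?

25

Prior odds = 0.091/0.909 = 91/909.
Bayes factor of the evidence already in hand = 3.
Odds after that evidence = (91/909) × 3 = 91/303.
Target odds = 0.999/0.001 = 999.
Need 1.4ⁿ ≥ 999 ÷ (91/303) = 302697/91.
1.4²⁴ ≈3214.2 falls short of 302697/91 but 1.4²⁵ ≈4499.88 reaches it, so n = 25.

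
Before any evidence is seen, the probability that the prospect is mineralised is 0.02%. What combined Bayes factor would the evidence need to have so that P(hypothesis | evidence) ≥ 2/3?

Prior odds = 0.0002/0.9998 = 1/4999.
Target odds = (2/3)/(1/3) = 2.
Required Bayes factor = 2 ÷ (1/4999) = 9998.

9998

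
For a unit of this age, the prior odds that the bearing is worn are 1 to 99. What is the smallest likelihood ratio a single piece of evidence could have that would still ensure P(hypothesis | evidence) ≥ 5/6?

495

Prior odds = 1/99.
Target odds = (5/6)/(1/6) = 5.
Required Bayes factor = 5 ÷ (1/99) = 495.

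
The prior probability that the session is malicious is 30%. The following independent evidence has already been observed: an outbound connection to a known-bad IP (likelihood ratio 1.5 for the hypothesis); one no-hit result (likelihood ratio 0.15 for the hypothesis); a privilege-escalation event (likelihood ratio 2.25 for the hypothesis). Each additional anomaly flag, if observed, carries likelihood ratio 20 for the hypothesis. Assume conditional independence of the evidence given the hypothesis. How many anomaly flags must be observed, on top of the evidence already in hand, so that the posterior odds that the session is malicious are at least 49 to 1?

2

Prior odds = 0.3/0.7 = 3/7.
Combined Bayes factor of the evidence already in hand = 1.5 × 0.15 × 2.25 = 0.50625.
Odds after that evidence = (3/7) × 0.50625 = 243/1120.
Target odds = 49.
Need 20ⁿ ≥ 49 ÷ (243/1120) = 54880/243.
20¹ = 20 falls short of 54880/243 but 20² = 400 reaches it, so n = 2.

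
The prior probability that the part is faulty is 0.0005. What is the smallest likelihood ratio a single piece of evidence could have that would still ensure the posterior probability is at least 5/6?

9995

Prior odds = 0.0005/0.9995 = 1/1999.
Target odds = (5/6)/(1/6) = 5.
Required Bayes factor = 5 ÷ (1/1999) = 9995.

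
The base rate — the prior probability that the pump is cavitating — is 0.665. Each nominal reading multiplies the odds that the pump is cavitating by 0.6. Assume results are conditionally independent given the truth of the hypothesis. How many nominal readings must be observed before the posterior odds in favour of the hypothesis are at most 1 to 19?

8

Prior odds = 0.665/0.335 = 133/67.
Likelihood ratio per nominal reading = 0.6.
Target odds = 1/19.
Require 0.6ⁿ ≤ 1/19 ÷ (133/67) = 67/2527.
0.6⁷ = 2187/78125 is still above 67/2527 but 0.6⁸ = 6561/390625 is at or below it, so n = 8.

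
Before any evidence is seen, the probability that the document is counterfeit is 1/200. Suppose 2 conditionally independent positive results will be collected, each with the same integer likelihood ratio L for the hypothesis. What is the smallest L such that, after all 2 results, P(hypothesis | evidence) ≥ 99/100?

Prior odds = 0.005/0.995 = 1/199.
Target odds = 0.99/0.01 = 99.
Need L² ≥ 99 ÷ (1/199) = 19701.
140² = 19600 < 19701 ≤ 19881 = 141², so L = 141.

141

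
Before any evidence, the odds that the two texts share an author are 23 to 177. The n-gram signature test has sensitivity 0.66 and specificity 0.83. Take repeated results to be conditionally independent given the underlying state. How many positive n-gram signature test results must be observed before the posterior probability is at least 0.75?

3

Prior odds = 23/177.
False-positive rate = 1 − 0.83 = 0.17; likelihood ratio of a positive = 0.66/0.17 = 66/17.
Target odds: 0.75 ÷ 0.25 = 3.
Require (66/17)ⁿ ≥ 3 ÷ (23/177) = 531/23.
(66/17)² = 4356/289 falls short of 531/23 but (66/17)³ = 287496/4913 reaches it, so n = 3.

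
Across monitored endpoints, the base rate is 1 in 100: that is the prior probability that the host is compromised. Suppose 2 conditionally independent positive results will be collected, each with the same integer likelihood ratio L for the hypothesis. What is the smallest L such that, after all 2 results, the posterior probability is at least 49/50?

Prior odds = 0.01/0.99 = 1/99.
Target odds = 0.98/0.02 = 49.
Need L² ≥ 49 ÷ (1/99) = 4851.
69² = 4761 < 4851 ≤ 4900 = 70², so L = 70.

70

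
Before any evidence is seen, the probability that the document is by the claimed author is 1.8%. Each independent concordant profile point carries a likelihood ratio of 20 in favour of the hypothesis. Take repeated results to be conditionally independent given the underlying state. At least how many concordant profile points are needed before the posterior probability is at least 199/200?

4

Prior odds: 0.018 ÷ 0.982 = 9/491.
Likelihood ratio per concordant profile point = 20.
Target odds: 0.995 ÷ 0.005 = 199.
Need (9/491) × 20ⁿ ≥ 199, i.e. 20ⁿ ≥ 97709/9.
20³ = 8000 falls short of 97709/9 but 20⁴ = 160000 reaches it, so n = 4.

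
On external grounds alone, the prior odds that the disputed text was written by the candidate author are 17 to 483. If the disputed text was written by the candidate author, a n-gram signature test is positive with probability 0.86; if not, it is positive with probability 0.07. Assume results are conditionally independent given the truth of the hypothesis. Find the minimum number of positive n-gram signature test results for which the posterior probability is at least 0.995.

4

Prior odds = 17/483.
Likelihood ratio of a positive = 0.86/0.07 = 86/7.
Target odds: 0.995 ÷ 0.005 = 199.
Require (86/7)ⁿ ≥ 199 ÷ (17/483) = 96117/17.
(86/7)³ = 636056/343 falls short of 96117/17 but (86/7)⁴ = 54700816/2401 reaches it, so n = 4.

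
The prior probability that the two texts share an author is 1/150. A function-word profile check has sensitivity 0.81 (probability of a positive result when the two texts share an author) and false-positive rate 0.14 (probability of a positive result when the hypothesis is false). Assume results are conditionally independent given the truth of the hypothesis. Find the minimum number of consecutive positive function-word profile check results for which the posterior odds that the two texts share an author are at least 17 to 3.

4

Prior odds: (1/150) ÷ (149/150) = 1/149.
Likelihood ratio of a positive result = 0.81/0.14 = 81/14.
Target odds = 17/3.
Need (1/149) × (81/14)ⁿ ≥ 17/3, i.e. (81/14)ⁿ ≥ 2533/3.
(81/14)³ = 531441/2744 falls short of 2533/3 but (81/14)⁴ = 43046721/38416 reaches it, so n = 4.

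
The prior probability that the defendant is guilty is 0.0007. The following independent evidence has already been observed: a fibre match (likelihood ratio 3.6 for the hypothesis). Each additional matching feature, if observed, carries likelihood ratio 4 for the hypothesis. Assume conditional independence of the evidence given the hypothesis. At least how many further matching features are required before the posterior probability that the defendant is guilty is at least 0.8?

6

Prior odds = 0.0007/0.9993 = 7/9993.
Bayes factor of the evidence already in hand = 3.6.
Odds after that evidence = (7/9993) × 3.6 = 42/16655.
Target odds = 0.8/0.2 = 4.
Need 4ⁿ ≥ 4 ÷ (42/16655) = 33310/21.
4⁵ = 1024 falls short of 33310/21 but 4⁶ = 4096 reaches it, so n = 6.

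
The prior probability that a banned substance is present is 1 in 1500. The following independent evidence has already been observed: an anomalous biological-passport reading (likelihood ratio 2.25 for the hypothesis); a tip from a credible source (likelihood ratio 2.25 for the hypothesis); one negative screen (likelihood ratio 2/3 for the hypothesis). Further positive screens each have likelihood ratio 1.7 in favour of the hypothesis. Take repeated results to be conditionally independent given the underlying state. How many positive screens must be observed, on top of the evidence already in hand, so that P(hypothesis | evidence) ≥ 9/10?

16

Prior odds = (1/1500)/(1499/1500) = 1/1499.
Combined Bayes factor of the evidence already in hand = 2.25 × 2.25 × (2/3) = 3.375.
Odds after that evidence = (1/1499) × 3.375 = 27/11992.
Target odds = 0.9/0.1 = 9.
Need 1.7ⁿ ≥ 9 ÷ (27/11992) = 11992/3.
1.7¹⁵ ≈2862.42 falls short of 11992/3 but 1.7¹⁶ ≈4866.12 reaches it, so n = 16.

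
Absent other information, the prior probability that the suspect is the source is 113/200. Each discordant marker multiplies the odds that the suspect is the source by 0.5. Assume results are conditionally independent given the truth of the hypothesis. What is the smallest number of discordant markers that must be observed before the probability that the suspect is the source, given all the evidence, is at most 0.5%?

Prior odds: 0.565 ÷ 0.435 = 113/87.
Likelihood ratio per discordant marker = 0.5.
Target odds: 0.005 ÷ 0.995 = 1/199.
Need (113/87) × 0.5ⁿ ≤ 1/199, i.e. 0.5ⁿ ≤ 87/22487.
0.5⁸ = 0.00390625 is still above 87/22487 but 0.5⁹ = 0.001953125 is at or below it, so n = 9.

9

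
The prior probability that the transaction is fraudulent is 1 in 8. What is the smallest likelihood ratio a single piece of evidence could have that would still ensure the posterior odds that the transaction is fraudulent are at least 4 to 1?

Prior odds = 0.125/0.875 = 1/7.
Target odds = 4.
Required Bayes factor = 4 ÷ (1/7) = 28.

28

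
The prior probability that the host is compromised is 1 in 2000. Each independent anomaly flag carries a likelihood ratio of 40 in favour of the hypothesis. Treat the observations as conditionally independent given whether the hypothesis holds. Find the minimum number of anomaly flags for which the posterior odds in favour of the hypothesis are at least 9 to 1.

Prior odds: 0.0005 ÷ 0.9995 = 1/1999.
Likelihood ratio per anomaly flag = 40.
Target odds = 9.
Require 40ⁿ ≥ 9 ÷ (1/1999) = 17991.
40² = 1600 falls short of 17991 but 40³ = 64000 reaches it, so n = 3.

3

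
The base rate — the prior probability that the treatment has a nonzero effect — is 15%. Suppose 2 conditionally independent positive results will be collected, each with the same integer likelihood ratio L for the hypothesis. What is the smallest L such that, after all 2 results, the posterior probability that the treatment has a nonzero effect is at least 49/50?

Prior odds = 0.15/0.85 = 3/17.
Target odds = 0.98/0.02 = 49.
Need L² ≥ 49 ÷ (3/17) = 833/3.
16² = 256 < 833/3 ≤ 289 = 17², so L = 17.

17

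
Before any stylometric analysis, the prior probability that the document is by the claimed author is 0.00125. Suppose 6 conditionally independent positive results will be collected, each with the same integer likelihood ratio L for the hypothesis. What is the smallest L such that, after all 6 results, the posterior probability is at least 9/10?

5

Prior odds = 0.00125/0.99875 = 1/799.
Target odds = 0.9/0.1 = 9.
Need L⁶ ≥ 9 ÷ (1/799) = 7191.
4⁶ = 4096 < 7191 ≤ 15625 = 5⁶, so L = 5.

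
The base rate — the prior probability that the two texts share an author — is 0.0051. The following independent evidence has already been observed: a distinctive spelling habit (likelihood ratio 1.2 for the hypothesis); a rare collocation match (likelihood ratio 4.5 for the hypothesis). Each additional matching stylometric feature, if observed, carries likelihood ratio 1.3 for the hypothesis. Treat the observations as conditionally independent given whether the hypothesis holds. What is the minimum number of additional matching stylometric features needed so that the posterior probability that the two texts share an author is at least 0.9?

Prior odds = 0.0051/0.9949 = 51/9949.
Combined Bayes factor of the evidence already in hand = 1.2 × 4.5 = 5.4.
Odds after that evidence = (51/9949) × 5.4 = 1377/49745.
Target odds = 0.9/0.1 = 9.
Need 1.3ⁿ ≥ 9 ÷ (1377/49745) = 49745/153.
1.3²² ≈321.184 falls short of 49745/153 but 1.3²³ ≈417.539 reaches it, so n = 23.

23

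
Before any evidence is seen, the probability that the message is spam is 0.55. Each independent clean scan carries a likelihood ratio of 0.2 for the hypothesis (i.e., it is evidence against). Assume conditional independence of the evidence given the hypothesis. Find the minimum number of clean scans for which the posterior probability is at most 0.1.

Prior odds = 0.55/0.45 = 11/9.
Likelihood ratio per clean scan = 0.2.
Target posterior odds = 0.1/0.9 = 1/9.
Need (11/9) × 0.2ⁿ ≤ 1/9, i.e. 0.2ⁿ ≤ 1/11.
0.2¹ = 0.2 is still above 1/11 but 0.2² = 0.04 is at or below it, so n = 2.

2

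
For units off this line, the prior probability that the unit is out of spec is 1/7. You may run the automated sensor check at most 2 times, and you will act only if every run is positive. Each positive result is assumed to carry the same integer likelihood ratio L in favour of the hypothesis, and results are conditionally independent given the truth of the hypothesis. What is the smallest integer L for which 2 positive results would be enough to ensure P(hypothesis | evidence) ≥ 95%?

Prior odds = (1/7)/(6/7) = 1/6.
Target odds = 0.95/0.05 = 19.
Need L² ≥ 19 ÷ (1/6) = 114.
10² = 100 < 114 ≤ 121 = 11², so L = 11.

11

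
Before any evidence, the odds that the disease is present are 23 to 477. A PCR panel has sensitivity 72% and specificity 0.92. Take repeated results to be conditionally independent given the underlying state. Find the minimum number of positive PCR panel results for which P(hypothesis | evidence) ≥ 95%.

Prior odds = 23/477.
False-positive rate = 1 − 0.92 = 0.08; likelihood ratio of a positive = 0.72/0.08 = 9.
Target odds: 0.95 ÷ 0.05 = 19.
Require 9ⁿ ≥ 19 ÷ (23/477) = 9063/23.
9² = 81 falls short of 9063/23 but 9³ = 729 reaches it, so n = 3.

3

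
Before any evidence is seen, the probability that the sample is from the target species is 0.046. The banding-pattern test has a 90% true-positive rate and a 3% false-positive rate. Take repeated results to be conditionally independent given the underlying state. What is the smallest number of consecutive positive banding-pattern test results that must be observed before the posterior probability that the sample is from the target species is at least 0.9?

2

Prior odds: 0.046 ÷ 0.954 = 23/477.
Likelihood ratio of a positive result = 0.9/0.03 = 30.
Target posterior odds = 0.9/0.1 = 9.
Require 30ⁿ ≥ 9 ÷ (23/477) = 4293/23.
30¹ = 30 falls short of 4293/23 but 30² = 900 reaches it, so n = 2.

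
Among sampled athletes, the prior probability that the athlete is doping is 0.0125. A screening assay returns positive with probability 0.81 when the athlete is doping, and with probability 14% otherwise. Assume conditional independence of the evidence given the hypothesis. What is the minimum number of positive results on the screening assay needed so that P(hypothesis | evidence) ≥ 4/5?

4

Prior odds = 0.0125/0.9875 = 1/79.
Likelihood ratio of a positive result = 0.81/0.14 = 81/14.
Target posterior odds = 0.8/0.2 = 4.
Require (81/14)ⁿ ≥ 4 ÷ (1/79) = 316.
(81/14)³ = 531441/2744 falls short of 316 but (81/14)⁴ = 43046721/38416 reaches it, so n = 4.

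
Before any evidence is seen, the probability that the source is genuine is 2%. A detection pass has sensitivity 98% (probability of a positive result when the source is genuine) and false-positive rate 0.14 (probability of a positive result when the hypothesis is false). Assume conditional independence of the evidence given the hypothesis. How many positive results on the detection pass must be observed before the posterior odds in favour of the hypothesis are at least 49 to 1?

4

Prior odds = 0.02/0.98 = 1/49.
Likelihood ratio of a positive result = 0.98/0.14 = 7.
Target odds = 49.
Need (1/49) × 7ⁿ ≥ 49, i.e. 7ⁿ ≥ 2401.
7³ = 343 falls short of 2401 but 7⁴ = 2401 reaches it, so n = 4.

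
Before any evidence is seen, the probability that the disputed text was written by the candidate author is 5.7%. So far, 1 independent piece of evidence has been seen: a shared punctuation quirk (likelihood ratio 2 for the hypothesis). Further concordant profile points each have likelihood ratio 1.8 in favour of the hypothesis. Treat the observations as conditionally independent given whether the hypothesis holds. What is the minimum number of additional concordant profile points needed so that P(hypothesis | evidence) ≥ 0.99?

Prior odds = 0.057/0.943 = 57/943.
Bayes factor of the evidence already in hand = 2.
Odds after that evidence = (57/943) × 2 = 114/943.
Target odds = 0.99/0.01 = 99.
Need 1.8ⁿ ≥ 99 ÷ (114/943) = 31119/38.
1.8¹¹ ≈642.684 falls short of 31119/38 but 1.8¹² ≈1156.83 reaches it, so n = 12.

12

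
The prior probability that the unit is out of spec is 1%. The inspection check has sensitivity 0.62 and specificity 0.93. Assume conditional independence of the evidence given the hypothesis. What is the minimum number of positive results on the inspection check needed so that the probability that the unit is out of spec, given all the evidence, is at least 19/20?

Prior odds = 0.01/0.99 = 1/99.
False-positive rate = 1 − 0.93 = 0.07; likelihood ratio of a positive = 0.62/0.07 = 62/7.
Target posterior odds = 0.95/0.05 = 19.
Require (62/7)ⁿ ≥ 19 ÷ (1/99) = 1881.
(62/7)³ = 238328/343 falls short of 1881 but (62/7)⁴ = 14776336/2401 reaches it, so n = 4.

4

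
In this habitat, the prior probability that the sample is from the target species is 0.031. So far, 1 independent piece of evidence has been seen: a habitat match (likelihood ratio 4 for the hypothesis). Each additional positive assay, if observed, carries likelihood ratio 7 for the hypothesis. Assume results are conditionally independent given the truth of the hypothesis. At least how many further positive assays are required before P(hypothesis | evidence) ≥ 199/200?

4

Prior odds = 0.031/0.969 = 31/969.
Bayes factor of the evidence already in hand = 4.
Odds after that evidence = (31/969) × 4 = 124/969.
Target odds = 0.995/0.005 = 199.
Need 7ⁿ ≥ 199 ÷ (124/969) = 192831/124.
7³ = 343 falls short of 192831/124 but 7⁴ = 2401 reaches it, so n = 4.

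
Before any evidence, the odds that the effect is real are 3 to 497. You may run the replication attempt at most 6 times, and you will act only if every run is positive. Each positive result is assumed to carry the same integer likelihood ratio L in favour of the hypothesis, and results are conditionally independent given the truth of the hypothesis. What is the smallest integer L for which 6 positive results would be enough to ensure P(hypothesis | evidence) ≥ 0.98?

Prior odds = 3/497.
Target odds = 0.98/0.02 = 49.
Need L⁶ ≥ 49 ÷ (3/497) = 24353/3.
4⁶ = 4096 < 24353/3 ≤ 15625 = 5⁶, so L = 5.

5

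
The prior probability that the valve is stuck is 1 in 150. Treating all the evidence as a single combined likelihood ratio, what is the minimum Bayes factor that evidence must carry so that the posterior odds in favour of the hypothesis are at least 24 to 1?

Prior odds = (1/150)/(149/150) = 1/149.
Target odds = 24.
Required Bayes factor = 24 ÷ (1/149) = 3576.

3576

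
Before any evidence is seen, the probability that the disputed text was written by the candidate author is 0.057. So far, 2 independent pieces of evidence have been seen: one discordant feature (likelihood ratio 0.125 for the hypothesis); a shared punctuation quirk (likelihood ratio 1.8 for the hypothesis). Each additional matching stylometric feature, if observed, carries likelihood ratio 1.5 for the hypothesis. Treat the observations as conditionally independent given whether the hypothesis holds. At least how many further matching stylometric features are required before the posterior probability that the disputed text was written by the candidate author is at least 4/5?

15

Prior odds = 0.057/0.943 = 57/943.
Combined Bayes factor of the evidence already in hand = 0.125 × 1.8 = 0.225.
Odds after that evidence = (57/943) × 0.225 = 513/37720.
Target odds = 0.8/0.2 = 4.
Need 1.5ⁿ ≥ 4 ÷ (513/37720) = 150880/513.
1.5¹⁴ = 4782969/16384 falls short of 150880/513 but 1.5¹⁵ = 14348907/32768 reaches it, so n = 15.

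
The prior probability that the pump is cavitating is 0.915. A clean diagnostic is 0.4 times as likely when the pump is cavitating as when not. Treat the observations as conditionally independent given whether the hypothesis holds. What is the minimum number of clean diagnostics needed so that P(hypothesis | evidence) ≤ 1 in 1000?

11

Prior odds = 0.915/0.085 = 183/17.
Likelihood ratio per clean diagnostic = 0.4.
Target odds: 0.001 ÷ 0.999 = 1/999.
Require 0.4ⁿ ≤ 1/999 ÷ (183/17) = 17/182817.
0.4¹⁰ = 1024/9765625 is still above 17/182817 but 0.4¹¹ = 2048/48828125 is at or below it, so n = 11.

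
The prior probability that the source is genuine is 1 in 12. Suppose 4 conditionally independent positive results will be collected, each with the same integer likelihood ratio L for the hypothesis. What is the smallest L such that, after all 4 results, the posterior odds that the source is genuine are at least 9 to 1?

Prior odds = (1/12)/(11/12) = 1/11.
Target odds = 9.
Need L⁴ ≥ 9 ÷ (1/11) = 99.
3⁴ = 81 < 99 ≤ 256 = 4⁴, so L = 4.

4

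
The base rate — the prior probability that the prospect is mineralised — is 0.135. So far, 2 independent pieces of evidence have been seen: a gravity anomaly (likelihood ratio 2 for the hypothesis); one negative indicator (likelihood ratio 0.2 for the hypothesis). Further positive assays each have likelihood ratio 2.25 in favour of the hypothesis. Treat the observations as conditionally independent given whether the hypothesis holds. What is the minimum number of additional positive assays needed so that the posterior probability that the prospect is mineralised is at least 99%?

Prior odds = 0.135/0.865 = 27/173.
Combined Bayes factor of the evidence already in hand = 2 × 0.2 = 0.4.
Odds after that evidence = (27/173) × 0.4 = 54/865.
Target odds = 0.99/0.01 = 99.
Need 2.25ⁿ ≥ 99 ÷ (54/865) = 9515/6.
2.25⁹ = 387420489/262144 falls short of 9515/6 but 2.25¹⁰ ≈3325.26 reaches it, so n = 10.

10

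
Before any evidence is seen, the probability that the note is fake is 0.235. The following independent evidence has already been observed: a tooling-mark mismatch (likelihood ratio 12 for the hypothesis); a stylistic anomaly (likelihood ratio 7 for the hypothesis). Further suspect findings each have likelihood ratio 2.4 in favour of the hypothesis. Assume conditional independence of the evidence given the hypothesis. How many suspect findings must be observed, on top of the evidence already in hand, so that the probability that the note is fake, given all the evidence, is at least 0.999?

Prior odds = 0.235/0.765 = 47/153.
Combined Bayes factor of the evidence already in hand = 12 × 7 = 84.
Odds after that evidence = (47/153) × 84 = 1316/51.
Target odds = 0.999/0.001 = 999.
Need 2.4ⁿ ≥ 999 ÷ (1316/51) = 50949/1316.
2.4⁴ = 33.1776 falls short of 50949/1316 but 2.4⁵ = 79.62624 reaches it, so n = 5.

5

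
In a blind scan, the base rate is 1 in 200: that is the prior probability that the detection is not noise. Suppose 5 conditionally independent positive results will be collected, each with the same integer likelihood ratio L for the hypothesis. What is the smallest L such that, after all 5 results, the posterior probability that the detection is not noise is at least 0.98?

7

Prior odds = 0.005/0.995 = 1/199.
Target odds = 0.98/0.02 = 49.
Need L⁵ ≥ 49 ÷ (1/199) = 9751.
6⁵ = 7776 < 9751 ≤ 16807 = 7⁵, so L = 7.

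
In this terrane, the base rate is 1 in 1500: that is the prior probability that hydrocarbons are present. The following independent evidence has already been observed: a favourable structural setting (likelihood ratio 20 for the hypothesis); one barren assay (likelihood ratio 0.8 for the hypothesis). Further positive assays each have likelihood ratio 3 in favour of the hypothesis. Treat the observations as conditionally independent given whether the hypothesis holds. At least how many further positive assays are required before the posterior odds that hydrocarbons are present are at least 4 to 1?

6

Prior odds = (1/1500)/(1499/1500) = 1/1499.
Combined Bayes factor of the evidence already in hand = 20 × 0.8 = 16.
Odds after that evidence = (1/1499) × 16 = 16/1499.
Target odds = 4.
Need 3ⁿ ≥ 4 ÷ (16/1499) = 374.75.
3⁵ = 243 falls short of 374.75 but 3⁶ = 729 reaches it, so n = 6.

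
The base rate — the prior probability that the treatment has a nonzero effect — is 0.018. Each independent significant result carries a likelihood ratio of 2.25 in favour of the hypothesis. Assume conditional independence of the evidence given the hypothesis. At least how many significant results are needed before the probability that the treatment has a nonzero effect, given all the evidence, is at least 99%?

11

Prior odds = 0.018/0.982 = 9/491.
Likelihood ratio per significant result = 2.25.
Target odds: 0.99 ÷ 0.01 = 99.
Require 2.25ⁿ ≥ 99 ÷ (9/491) = 5401.
2.25¹⁰ ≈3325.26 falls short of 5401 but 2.25¹¹ ≈7481.83 reaches it, so n = 11.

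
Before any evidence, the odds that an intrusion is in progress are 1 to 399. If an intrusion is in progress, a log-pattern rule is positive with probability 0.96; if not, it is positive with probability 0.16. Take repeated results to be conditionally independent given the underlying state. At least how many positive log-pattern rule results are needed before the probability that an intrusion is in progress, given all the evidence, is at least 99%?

6

Prior odds = 1/399.
Likelihood ratio of a positive = 0.96/0.16 = 6.
Target posterior odds = 0.99/0.01 = 99.
Need (1/399) × 6ⁿ ≥ 99, i.e. 6ⁿ ≥ 39501.
6⁵ = 7776 falls short of 39501 but 6⁶ = 46656 reaches it, so n = 6.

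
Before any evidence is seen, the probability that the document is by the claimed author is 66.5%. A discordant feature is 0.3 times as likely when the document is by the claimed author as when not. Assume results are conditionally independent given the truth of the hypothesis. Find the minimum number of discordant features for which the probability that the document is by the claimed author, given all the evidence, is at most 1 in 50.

4

Prior odds = 0.665/0.335 = 133/67.
Likelihood ratio per discordant feature = 0.3.
Target posterior odds = 0.02/0.98 = 1/49.
Require 0.3ⁿ ≤ 1/49 ÷ (133/67) = 67/6517.
0.3³ = 0.027 is still above 67/6517 but 0.3⁴ = 0.0081 is at or below it, so n = 4.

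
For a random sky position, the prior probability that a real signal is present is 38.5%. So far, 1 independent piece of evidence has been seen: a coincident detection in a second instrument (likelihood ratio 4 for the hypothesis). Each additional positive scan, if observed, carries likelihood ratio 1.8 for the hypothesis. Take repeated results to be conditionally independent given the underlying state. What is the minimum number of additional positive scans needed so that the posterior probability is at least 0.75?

Prior odds = 0.385/0.615 = 77/123.
Bayes factor of the evidence already in hand = 4.
Odds after that evidence = (77/123) × 4 = 308/123.
Target odds = 0.75/0.25 = 3.
Need 1.8ⁿ ≥ 3 ÷ (308/123) = 369/308.
1.8¹ = 1.8, which meets the required 369/308; so n = 1.

1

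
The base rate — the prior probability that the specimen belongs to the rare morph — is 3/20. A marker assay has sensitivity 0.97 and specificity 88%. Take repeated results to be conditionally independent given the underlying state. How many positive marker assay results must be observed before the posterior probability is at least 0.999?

5

Prior odds = 0.15/0.85 = 3/17.
False-positive rate = 1 − 0.88 = 0.12; likelihood ratio of a positive = 0.97/0.12 = 97/12.
Target odds: 0.999 ÷ 0.001 = 999.
Require (97/12)ⁿ ≥ 999 ÷ (3/17) = 5661.
(97/12)⁴ = 88529281/20736 falls short of 5661 but (97/12)⁵ ≈34510.6 reaches it, so n = 5.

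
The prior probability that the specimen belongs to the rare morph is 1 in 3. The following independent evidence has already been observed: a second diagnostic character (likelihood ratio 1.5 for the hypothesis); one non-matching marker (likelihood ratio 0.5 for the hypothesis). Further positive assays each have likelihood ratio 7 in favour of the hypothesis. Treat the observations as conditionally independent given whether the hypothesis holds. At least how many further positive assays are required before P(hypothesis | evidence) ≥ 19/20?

Prior odds = (1/3)/(2/3) = 0.5.
Combined Bayes factor of the evidence already in hand = 1.5 × 0.5 = 0.75.
Odds after that evidence = 0.5 × 0.75 = 0.375.
Target odds = 0.95/0.05 = 19.
Need 7ⁿ ≥ 19 ÷ 0.375 = 152/3.
7² = 49 falls short of 152/3 but 7³ = 343 reaches it, so n = 3.

3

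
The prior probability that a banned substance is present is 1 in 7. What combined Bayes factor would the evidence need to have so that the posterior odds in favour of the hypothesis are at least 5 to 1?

Prior odds = (1/7)/(6/7) = 1/6.
Target odds = 5.
Required Bayes factor = 5 ÷ (1/6) = 30.

30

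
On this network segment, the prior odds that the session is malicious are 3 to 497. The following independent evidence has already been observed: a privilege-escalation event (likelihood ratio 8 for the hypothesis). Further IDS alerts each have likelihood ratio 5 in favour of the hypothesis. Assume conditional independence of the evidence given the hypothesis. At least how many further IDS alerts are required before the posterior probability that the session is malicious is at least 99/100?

5

Prior odds = 3/497.
Bayes factor of the evidence already in hand = 8.
Odds after that evidence = (3/497) × 8 = 24/497.
Target odds = 0.99/0.01 = 99.
Need 5ⁿ ≥ 99 ÷ (24/497) = 2050.125.
5⁴ = 625 falls short of 2050.125 but 5⁵ = 3125 reaches it, so n = 5.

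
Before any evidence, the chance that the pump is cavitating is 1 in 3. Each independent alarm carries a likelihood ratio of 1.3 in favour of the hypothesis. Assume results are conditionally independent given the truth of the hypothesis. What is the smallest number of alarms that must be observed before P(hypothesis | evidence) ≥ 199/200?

23

Prior odds = (1/3)/(2/3) = 0.5.
Likelihood ratio per alarm = 1.3.
Target posterior odds = 0.995/0.005 = 199.
Need 0.5 × 1.3ⁿ ≥ 199, i.e. 1.3ⁿ ≥ 398.
1.3²² ≈321.184 falls short of 398 but 1.3²³ ≈417.539 reaches it, so n = 23.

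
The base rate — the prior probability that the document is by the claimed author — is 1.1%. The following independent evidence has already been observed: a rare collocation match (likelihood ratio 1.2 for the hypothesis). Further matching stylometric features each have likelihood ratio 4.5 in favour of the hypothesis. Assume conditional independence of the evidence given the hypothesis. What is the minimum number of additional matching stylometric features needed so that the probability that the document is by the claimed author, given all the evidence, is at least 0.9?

Prior odds = 0.011/0.989 = 11/989.
Bayes factor of the evidence already in hand = 1.2.
Odds after that evidence = (11/989) × 1.2 = 66/4945.
Target odds = 0.9/0.1 = 9.
Need 4.5ⁿ ≥ 9 ÷ (66/4945) = 14835/22.
4.5⁴ = 410.0625 falls short of 14835/22 but 4.5⁵ = 1845.28125 reaches it, so n = 5.

5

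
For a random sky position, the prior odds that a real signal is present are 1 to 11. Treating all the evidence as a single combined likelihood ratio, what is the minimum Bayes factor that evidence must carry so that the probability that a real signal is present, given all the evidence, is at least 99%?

Prior odds = 1/11.
Target odds = 0.99/0.01 = 99.
Required Bayes factor = 99 ÷ (1/11) = 1089.

1089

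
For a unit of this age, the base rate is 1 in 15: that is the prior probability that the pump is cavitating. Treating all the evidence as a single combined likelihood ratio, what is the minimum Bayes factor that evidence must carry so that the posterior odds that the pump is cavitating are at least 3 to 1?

Prior odds = (1/15)/(14/15) = 1/14.
Target odds = 3.
Required Bayes factor = 3 ÷ (1/14) = 42.

42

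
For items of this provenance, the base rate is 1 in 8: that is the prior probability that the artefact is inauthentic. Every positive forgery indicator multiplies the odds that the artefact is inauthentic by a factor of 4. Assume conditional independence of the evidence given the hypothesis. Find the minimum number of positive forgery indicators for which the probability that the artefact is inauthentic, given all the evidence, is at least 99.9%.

Prior odds: 0.125 ÷ 0.875 = 1/7.
Likelihood ratio per positive forgery indicator = 4.
Target odds: 0.999 ÷ 0.001 = 999.
Need (1/7) × 4ⁿ ≥ 999, i.e. 4ⁿ ≥ 6993.
4⁶ = 4096 falls short of 6993 but 4⁷ = 16384 reaches it, so n = 7.

7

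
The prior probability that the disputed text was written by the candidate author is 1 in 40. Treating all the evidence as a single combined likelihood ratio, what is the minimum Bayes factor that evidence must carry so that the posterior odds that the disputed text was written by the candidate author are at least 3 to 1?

Prior odds = 0.025/0.975 = 1/39.
Target odds = 3.
Required Bayes factor = 3 ÷ (1/39) = 117.

117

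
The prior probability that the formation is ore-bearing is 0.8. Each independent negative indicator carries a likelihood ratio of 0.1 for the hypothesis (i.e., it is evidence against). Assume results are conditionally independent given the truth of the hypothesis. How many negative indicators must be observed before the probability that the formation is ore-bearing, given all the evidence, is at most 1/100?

3

Prior odds: 0.8 ÷ 0.2 = 4.
Likelihood ratio per negative indicator = 0.1.
Target odds: 0.01 ÷ 0.99 = 1/99.
Require 0.1ⁿ ≤ 1/99 ÷ 4 = 1/396.
0.1² = 0.01 is still above 1/396 but 0.1³ = 0.001 is at or below it, so n = 3.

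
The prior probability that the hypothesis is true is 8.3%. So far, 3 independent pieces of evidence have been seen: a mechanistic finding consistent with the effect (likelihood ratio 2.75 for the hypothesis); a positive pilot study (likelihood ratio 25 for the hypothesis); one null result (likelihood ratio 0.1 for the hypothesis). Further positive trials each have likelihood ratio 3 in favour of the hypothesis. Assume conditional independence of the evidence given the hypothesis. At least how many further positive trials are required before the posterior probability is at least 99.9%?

7

Prior odds = 0.083/0.917 = 83/917.
Combined Bayes factor of the evidence already in hand = 2.75 × 25 × 0.1 = 6.875.
Odds after that evidence = (83/917) × 6.875 = 4565/7336.
Target odds = 0.999/0.001 = 999.
Need 3ⁿ ≥ 999 ÷ (4565/7336) = 7328664/4565.
3⁶ = 729 falls short of 7328664/4565 but 3⁷ = 2187 reaches it, so n = 7.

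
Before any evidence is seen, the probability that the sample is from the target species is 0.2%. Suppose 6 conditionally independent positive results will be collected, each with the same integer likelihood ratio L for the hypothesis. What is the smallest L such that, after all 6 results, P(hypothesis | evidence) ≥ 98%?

Prior odds = 0.002/0.998 = 1/499.
Target odds = 0.98/0.02 = 49.
Need L⁶ ≥ 49 ÷ (1/499) = 24451.
5⁶ = 15625 < 24451 ≤ 46656 = 6⁶, so L = 6.

6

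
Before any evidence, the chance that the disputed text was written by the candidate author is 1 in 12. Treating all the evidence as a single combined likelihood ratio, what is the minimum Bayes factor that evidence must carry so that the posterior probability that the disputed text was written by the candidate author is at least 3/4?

Prior odds = (1/12)/(11/12) = 1/11.
Target odds = 0.75/0.25 = 3.
Required Bayes factor = 3 ÷ (1/11) = 33.

33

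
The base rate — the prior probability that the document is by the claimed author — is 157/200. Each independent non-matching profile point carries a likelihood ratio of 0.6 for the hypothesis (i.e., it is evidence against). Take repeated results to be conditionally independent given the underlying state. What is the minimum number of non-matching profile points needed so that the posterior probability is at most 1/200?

Prior odds: 0.785 ÷ 0.215 = 157/43.
Likelihood ratio per non-matching profile point = 0.6.
Target posterior odds = 0.005/0.995 = 1/199.
Require 0.6ⁿ ≤ 1/199 ÷ (157/43) = 43/31243.
0.6¹² = 531441/244140625 is still above 43/31243 but 0.6¹³ ≈0.00130607 is at or below it, so n = 13.

13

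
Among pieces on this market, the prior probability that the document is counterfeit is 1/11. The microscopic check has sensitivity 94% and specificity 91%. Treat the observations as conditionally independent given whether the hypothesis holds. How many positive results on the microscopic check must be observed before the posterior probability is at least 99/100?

3

Prior odds = (1/11)/(10/11) = 0.1.
False-positive rate = 1 − 0.91 = 0.09; likelihood ratio of a positive = 0.94/0.09 = 94/9.
Target posterior odds = 0.99/0.01 = 99.
Need 0.1 × (94/9)ⁿ ≥ 99, i.e. (94/9)ⁿ ≥ 990.
(94/9)² = 8836/81 falls short of 990 but (94/9)³ = 830584/729 reaches it, so n = 3.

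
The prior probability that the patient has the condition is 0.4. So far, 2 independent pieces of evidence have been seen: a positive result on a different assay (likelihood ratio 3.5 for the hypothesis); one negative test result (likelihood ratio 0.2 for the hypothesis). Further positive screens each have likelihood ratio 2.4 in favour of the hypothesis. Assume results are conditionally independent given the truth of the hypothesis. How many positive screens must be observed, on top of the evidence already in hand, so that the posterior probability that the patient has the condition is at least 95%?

5

Prior odds = 0.4/0.6 = 2/3.
Combined Bayes factor of the evidence already in hand = 3.5 × 0.2 = 0.7.
Odds after that evidence = (2/3) × 0.7 = 7/15.
Target odds = 0.95/0.05 = 19.
Need 2.4ⁿ ≥ 19 ÷ (7/15) = 285/7.
2.4⁴ = 33.1776 falls short of 285/7 but 2.4⁵ = 79.62624 reaches it, so n = 5.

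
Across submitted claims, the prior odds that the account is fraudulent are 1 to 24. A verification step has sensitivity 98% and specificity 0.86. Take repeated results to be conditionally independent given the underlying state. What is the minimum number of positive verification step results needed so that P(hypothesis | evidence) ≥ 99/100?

Prior odds = 1/24.
False-positive rate = 1 − 0.86 = 0.14; likelihood ratio of a positive = 0.98/0.14 = 7.
Target odds: 0.99 ÷ 0.01 = 99.
Require 7ⁿ ≥ 99 ÷ (1/24) = 2376.
7³ = 343 falls short of 2376 but 7⁴ = 2401 reaches it, so n = 4.

4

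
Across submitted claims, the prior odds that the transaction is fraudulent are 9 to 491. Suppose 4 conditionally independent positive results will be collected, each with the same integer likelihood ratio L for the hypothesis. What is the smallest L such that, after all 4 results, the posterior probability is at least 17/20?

5

Prior odds = 9/491.
Target odds = 0.85/0.15 = 17/3.
Need L⁴ ≥ 17/3 ÷ (9/491) = 8347/27.
4⁴ = 256 < 8347/27 ≤ 625 = 5⁴, so L = 5.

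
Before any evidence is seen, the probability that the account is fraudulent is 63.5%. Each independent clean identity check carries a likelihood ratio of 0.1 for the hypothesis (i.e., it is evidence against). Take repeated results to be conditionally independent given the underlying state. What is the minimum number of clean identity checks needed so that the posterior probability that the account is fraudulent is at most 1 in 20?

2

Prior odds: 0.635 ÷ 0.365 = 127/73.
Likelihood ratio per clean identity check = 0.1.
Target posterior odds = 0.05/0.95 = 1/19.
Require 0.1ⁿ ≤ 1/19 ÷ (127/73) = 73/2413.
0.1¹ = 0.1 is still above 73/2413 but 0.1² = 0.01 is at or below it, so n = 2.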